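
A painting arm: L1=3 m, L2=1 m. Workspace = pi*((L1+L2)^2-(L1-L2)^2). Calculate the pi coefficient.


Given: L1 = 3, L2 = 1
(L1+L2)^2 = (4)^2 = 16
(L1-L2)^2 = (2)^2 = 4
Difference = 16 - 4 = 12
This equals 4*L1*L2 = 4*3*1 = 12
Workspace area = 12*pi

12


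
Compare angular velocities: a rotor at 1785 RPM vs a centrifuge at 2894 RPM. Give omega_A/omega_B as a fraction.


Given: RPM_A = 1785, RPM_B = 2894
omega = 2*pi*RPM/60, so omega_A/omega_B = RPM_A / RPM_B
omega_A/omega_B = 1785 / 2894
omega_A/omega_B = 1785/2894

1785/2894


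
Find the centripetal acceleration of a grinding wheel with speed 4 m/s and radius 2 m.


Given: v = 4 m/s, r = 2 m
Using a_c = v^2 / r
a_c = 4^2 / 2
a_c = 16 / 2
a_c = 8 m/s^2

8 m/s^2


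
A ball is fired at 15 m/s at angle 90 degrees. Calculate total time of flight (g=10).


Given: v0 = 15 m/s, theta = 90 deg, g = 10 m/s^2
sin(90) = 1
Using T = 2*v0*sin(theta) / g
T = 2*15*1 / 10
T = 30 / 10
T = 3 s

3 s


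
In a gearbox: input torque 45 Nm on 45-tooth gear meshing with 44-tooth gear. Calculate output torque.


Given: N1 = 45, N2 = 44, T1 = 45 Nm
Using T2/T1 = N2/N1
T2 = T1 * N2 / N1
T2 = 45 * 44 / 45
T2 = 1980 / 45
T2 = 44 Nm

44 Nm


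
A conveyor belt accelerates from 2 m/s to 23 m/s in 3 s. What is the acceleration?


Given: initial velocity v0 = 2 m/s, final velocity v = 23 m/s, time t = 3 s
Using a = (v - v0) / t
a = (23 - 2) / 3
a = 21 / 3
a = 7 m/s^2

7 m/s^2


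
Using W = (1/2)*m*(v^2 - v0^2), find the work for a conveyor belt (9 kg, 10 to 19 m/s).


Given: m = 9 kg, v0 = 10 m/s, v = 19 m/s
Using W = (1/2)*m*(v^2 - v0^2)
v^2 = 19^2 = 361
v0^2 = 10^2 = 100
v^2 - v0^2 = 361 - 100 = 261
W = (1/2)*9*261 = 2349/2 J

2349/2 J


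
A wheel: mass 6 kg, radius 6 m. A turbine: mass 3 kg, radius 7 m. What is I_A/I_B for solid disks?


Given: M1=6 kg, R1=6 m, M2=3 kg, R2=7 m
For a disk: I = (1/2)*M*R^2, so I_A/I_B = (M1*R1^2)/(M2*R2^2)
M1*R1^2 = 6*36 = 216
M2*R2^2 = 3*49 = 147
I_A/I_B = 216/147 = 72/49

72/49


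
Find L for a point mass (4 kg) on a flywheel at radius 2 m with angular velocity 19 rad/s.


Given: m = 4 kg, r = 2 m, omega = 19 rad/s
For a point mass: I = m*r^2
I = 4*2^2 = 4*4 = 16
L = I*omega = 16*19
L = 304 kg*m^2/s

304 kg*m^2/s


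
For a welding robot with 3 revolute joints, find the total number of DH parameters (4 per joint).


Given: 3 joints, 4 DH parameters per joint (d, theta, a, alpha)
Total DH parameters = number_of_joints * 4
Total = 3 * 4
Total = 12

12


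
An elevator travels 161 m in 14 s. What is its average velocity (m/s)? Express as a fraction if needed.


Given: distance d = 161 m, time t = 14 s
Using v = d / t
v = 161 / 14
v = 23/2 m/s

23/2 m/s


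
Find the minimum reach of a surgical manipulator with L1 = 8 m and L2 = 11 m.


Given: L1 = 8 m, L2 = 11 m
For a 2-link planar arm, min reach = |L1 - L2| (second link folded back)
Min reach = |8 - 11|
Min reach = 3 m

3 m


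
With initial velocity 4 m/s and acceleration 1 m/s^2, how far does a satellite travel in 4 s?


Given: v0 = 4 m/s, a = 1 m/s^2, t = 4 s
Using s = v0*t + (1/2)*a*t^2
s = 4*4 + (1/2)*1*4^2
s = 16 + (1/2)*16
s = 16 + 8
s = 24

24 m


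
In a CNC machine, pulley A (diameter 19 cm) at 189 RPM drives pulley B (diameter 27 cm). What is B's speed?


Given: D1 = 19 cm, w1 = 189 RPM, D2 = 27 cm
Using D1*w1 = D2*w2
w2 = D1*w1 / D2
w2 = 19*189 / 27
w2 = 3591 / 27
w2 = 133 RPM

133 RPM


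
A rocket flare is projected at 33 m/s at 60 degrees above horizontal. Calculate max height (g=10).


Given: v0 = 33 m/s, theta = 60 deg, g = 10 m/s^2
sin^2(60) = 3/4
Using H = v0^2 * sin^2(theta) / (2*g)
H = 33^2 * 3/4 / (2*10)
H = 1089 * 3/4 / 20
H = 3267/4 / 20
H = 3267/80 m

3267/80 m


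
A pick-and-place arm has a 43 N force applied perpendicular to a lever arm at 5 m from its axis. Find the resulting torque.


Given: F = 43 N, r = 5 m, angle = 90 deg (perpendicular)
Using tau = F * r * sin(90)
sin(90) = 1
tau = 43 * 5 * 1
tau = 215 Nm

215 Nm


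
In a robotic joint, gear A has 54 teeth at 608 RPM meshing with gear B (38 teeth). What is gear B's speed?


Given: N1 = 54 teeth, w1 = 608 RPM, N2 = 38 teeth
Using N1*w1 = N2*w2
w2 = N1*w1 / N2
w2 = 54*608 / 38
w2 = 32832 / 38
w2 = 864 RPM

864 RPM


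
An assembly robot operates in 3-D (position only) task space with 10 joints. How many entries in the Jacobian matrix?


Given: task space dimension = 3, joints = 10
Jacobian is a 3 x 10 matrix
Total entries = rows * columns
Total = 3 * 10
Total = 30

30


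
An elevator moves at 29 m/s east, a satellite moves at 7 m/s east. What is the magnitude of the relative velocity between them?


Given: v_A = 29 m/s east, v_B = 7 m/s east
Both move in the same direction; relative speed = |v_A - v_B|
|29 - 7| = |22|
= 22 m/s

22 m/s


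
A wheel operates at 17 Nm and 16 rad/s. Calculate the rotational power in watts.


Given: tau = 17 Nm, omega = 16 rad/s
Using P = tau * omega
P = 17 * 16
P = 272 W

272 W


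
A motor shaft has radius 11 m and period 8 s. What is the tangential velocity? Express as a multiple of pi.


Given: radius r = 11 m, period T = 8 s
Using v = 2*pi*r / T
v = 2*pi*11 / 8
v = 22*pi / 8
v = 11/4*pi m/s

11/4*pi m/s


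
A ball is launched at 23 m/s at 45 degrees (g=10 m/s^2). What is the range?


Given: v0 = 23 m/s, theta = 45 deg, g = 10 m/s^2
sin(2*45) = sin(90) = 1
Using R = v0^2 * sin(2*theta) / g
R = 23^2 * 1 / 10
R = 529 / 10
R = 529/10 m

529/10 m


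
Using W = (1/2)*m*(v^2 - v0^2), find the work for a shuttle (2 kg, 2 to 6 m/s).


Given: m = 2 kg, v0 = 2 m/s, v = 6 m/s
Using W = (1/2)*m*(v^2 - v0^2)
v^2 = 6^2 = 36
v0^2 = 2^2 = 4
v^2 - v0^2 = 36 - 4 = 32
W = (1/2)*2*32 = 32 J

32 J


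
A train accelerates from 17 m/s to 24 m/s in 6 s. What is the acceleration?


Given: initial velocity v0 = 17 m/s, final velocity v = 24 m/s, time t = 6 s
Using a = (v - v0) / t
a = (24 - 17) / 6
a = 7 / 6
a = 7/6 m/s^2

7/6 m/s^2


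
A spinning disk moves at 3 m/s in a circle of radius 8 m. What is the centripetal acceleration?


Given: v = 3 m/s, r = 8 m
Using a_c = v^2 / r
a_c = 3^2 / 8
a_c = 9 / 8
a_c = 9/8 m/s^2

9/8 m/s^2


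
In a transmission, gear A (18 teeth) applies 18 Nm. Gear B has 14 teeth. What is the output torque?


Given: N1 = 18, N2 = 14, T1 = 18 Nm
Using T2/T1 = N2/N1
T2 = T1 * N2 / N1
T2 = 18 * 14 / 18
T2 = 252 / 18
T2 = 14 Nm

14 Nm


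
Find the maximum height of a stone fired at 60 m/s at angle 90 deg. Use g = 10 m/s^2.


Given: v0 = 60 m/s, theta = 90 deg, g = 10 m/s^2
sin^2(90) = 1
Using H = v0^2 * sin^2(theta) / (2*g)
H = 60^2 * 1 / (2*10)
H = 3600 * 1 / 20
H = 3600 / 20
H = 180 m

180 m


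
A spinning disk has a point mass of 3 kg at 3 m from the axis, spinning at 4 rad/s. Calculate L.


Given: m = 3 kg, r = 3 m, omega = 4 rad/s
For a point mass: I = m*r^2
I = 3*3^2 = 3*9 = 27
L = I*omega = 27*4
L = 108 kg*m^2/s

108 kg*m^2/s


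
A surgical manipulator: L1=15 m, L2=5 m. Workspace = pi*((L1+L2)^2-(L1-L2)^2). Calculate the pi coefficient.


Given: L1 = 15, L2 = 5
(L1+L2)^2 = (20)^2 = 400
(L1-L2)^2 = (10)^2 = 100
Difference = 400 - 100 = 300
This equals 4*L1*L2 = 4*15*5 = 300
Workspace area = 300*pi

300


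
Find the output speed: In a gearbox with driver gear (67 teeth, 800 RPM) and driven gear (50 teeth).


Given: N1 = 67 teeth, w1 = 800 RPM, N2 = 50 teeth
Using N1*w1 = N2*w2
w2 = N1*w1 / N2
w2 = 67*800 / 50
w2 = 53600 / 50
w2 = 1072 RPM

1072 RPM


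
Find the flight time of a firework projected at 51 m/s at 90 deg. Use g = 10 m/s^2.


Given: v0 = 51 m/s, theta = 90 deg, g = 10 m/s^2
sin(90) = 1
Using T = 2*v0*sin(theta) / g
T = 2*51*1 / 10
T = 102 / 10
T = 51/5 s

51/5 s


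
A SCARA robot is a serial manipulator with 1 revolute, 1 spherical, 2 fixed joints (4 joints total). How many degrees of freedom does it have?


Given: serial robot with 1 revolute, 1 spherical, 2 fixed joints
DOF contribution per joint type: revolute=1, prismatic=1, spherical=3, fixed=0
DOF = 1*1 + 1*3 + 2*0
DOF = 4

4


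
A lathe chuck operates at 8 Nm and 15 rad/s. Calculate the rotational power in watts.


Given: tau = 8 Nm, omega = 15 rad/s
Using P = tau * omega
P = 8 * 15
P = 120 W

120 W


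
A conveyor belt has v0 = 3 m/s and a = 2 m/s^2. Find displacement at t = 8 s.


Given: v0 = 3 m/s, a = 2 m/s^2, t = 8 s
Using s = v0*t + (1/2)*a*t^2
s = 3*8 + (1/2)*2*8^2
s = 24 + (1/2)*128
s = 24 + 64
s = 88

88 m


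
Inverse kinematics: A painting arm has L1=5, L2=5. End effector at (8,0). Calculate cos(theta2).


Given: L1 = 5, L2 = 5, target (x, y) = (8, 0)
Using cos(theta2) = (x^2 + y^2 - L1^2 - L2^2) / (2*L1*L2)
x^2 + y^2 = 8^2 + 0 = 64
L1^2 + L2^2 = 25 + 25 = 50
Numerator = 64 - 50 = 14
Denominator = 2*5*5 = 50
cos(theta2) = 14/50 = 7/25

7/25


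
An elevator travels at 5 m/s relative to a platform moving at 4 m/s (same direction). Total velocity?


Given: object velocity = 5 m/s, platform velocity = 4 m/s (same direction)
Using classical velocity addition: v_total = v_object + v_platform
v_total = 5 + 4
v_total = 9 m/s

9 m/s


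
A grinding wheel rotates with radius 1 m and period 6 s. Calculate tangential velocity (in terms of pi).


Given: radius r = 1 m, period T = 6 s
Using v = 2*pi*r / T
v = 2*pi*1 / 6
v = 2*pi / 6
v = 1/3*pi m/s

1/3*pi m/s


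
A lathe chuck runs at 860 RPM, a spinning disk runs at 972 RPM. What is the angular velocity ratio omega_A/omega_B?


Given: RPM_A = 860, RPM_B = 972
omega = 2*pi*RPM/60, so omega_A/omega_B = RPM_A / RPM_B
omega_A/omega_B = 860 / 972
omega_A/omega_B = 215/243

215/243


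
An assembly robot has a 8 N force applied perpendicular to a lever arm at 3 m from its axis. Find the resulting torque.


Given: F = 8 N, r = 3 m, angle = 90 deg (perpendicular)
Using tau = F * r * sin(90)
sin(90) = 1
tau = 8 * 3 * 1
tau = 24 Nm

24 Nm


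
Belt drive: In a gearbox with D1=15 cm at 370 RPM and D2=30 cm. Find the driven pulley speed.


Given: D1 = 15 cm, w1 = 370 RPM, D2 = 30 cm
Using D1*w1 = D2*w2
w2 = D1*w1 / D2
w2 = 15*370 / 30
w2 = 5550 / 30
w2 = 185 RPM

185 RPM


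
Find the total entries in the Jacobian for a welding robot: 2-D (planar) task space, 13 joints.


Given: task space dimension = 2, joints = 13
Jacobian is a 2 x 13 matrix
Total entries = rows * columns
Total = 2 * 13
Total = 26

26


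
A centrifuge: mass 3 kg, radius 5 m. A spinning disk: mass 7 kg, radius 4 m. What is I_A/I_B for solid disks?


Given: M1=3 kg, R1=5 m, M2=7 kg, R2=4 m
For a disk: I = (1/2)*M*R^2, so I_A/I_B = (M1*R1^2)/(M2*R2^2)
M1*R1^2 = 3*25 = 75
M2*R2^2 = 7*16 = 112
I_A/I_B = 75/112 = 75/112

75/112


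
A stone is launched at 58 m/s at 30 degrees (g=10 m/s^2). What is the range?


Given: v0 = 58 m/s, theta = 30 deg, g = 10 m/s^2
sin(2*30) = sin(60) = sqrt(3)/2
Using R = v0^2 * sin(2*theta) / g
R = 58^2 * (sqrt(3)/2) / 10
R = 3364 * sqrt(3) / 20
R = 841/5*sqrt(3) m

841/5*sqrt(3) m


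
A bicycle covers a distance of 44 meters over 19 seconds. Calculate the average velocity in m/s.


Given: distance d = 44 m, time t = 19 s
Using v = d / t
v = 44 / 19
v = 44/19 m/s

44/19 m/s


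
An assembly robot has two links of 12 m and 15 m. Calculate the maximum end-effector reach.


Given: L1 = 12 m, L2 = 15 m
For a 2-link planar arm, max reach = L1 + L2 (fully extended)
Max reach = 12 + 15
Max reach = 27 m

27 m


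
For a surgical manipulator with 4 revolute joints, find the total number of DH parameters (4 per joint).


Given: 4 joints, 4 DH parameters per joint (d, theta, a, alpha)
Total DH parameters = number_of_joints * 4
Total = 4 * 4
Total = 16

16


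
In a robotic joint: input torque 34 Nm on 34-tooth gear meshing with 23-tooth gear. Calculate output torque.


Given: N1 = 34, N2 = 23, T1 = 34 Nm
Using T2/T1 = N2/N1
T2 = T1 * N2 / N1
T2 = 34 * 23 / 34
T2 = 782 / 34
T2 = 23 Nm

23 Nm


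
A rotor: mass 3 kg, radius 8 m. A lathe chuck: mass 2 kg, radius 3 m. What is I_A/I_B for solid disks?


Given: M1=3 kg, R1=8 m, M2=2 kg, R2=3 m
For a disk: I = (1/2)*M*R^2, so I_A/I_B = (M1*R1^2)/(M2*R2^2)
M1*R1^2 = 3*64 = 192
M2*R2^2 = 2*9 = 18
I_A/I_B = 192/18 = 32/3

32/3


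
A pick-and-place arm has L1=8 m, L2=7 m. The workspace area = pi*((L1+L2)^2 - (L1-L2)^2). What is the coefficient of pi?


Given: L1 = 8, L2 = 7
(L1+L2)^2 = (15)^2 = 225
(L1-L2)^2 = (1)^2 = 1
Difference = 225 - 1 = 224
This equals 4*L1*L2 = 4*8*7 = 224
Workspace area = 224*pi

224


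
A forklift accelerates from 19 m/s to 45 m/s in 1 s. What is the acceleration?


Given: initial velocity v0 = 19 m/s, final velocity v = 45 m/s, time t = 1 s
Using a = (v - v0) / t
a = (45 - 19) / 1
a = 26 / 1
a = 26 m/s^2

26 m/s^2


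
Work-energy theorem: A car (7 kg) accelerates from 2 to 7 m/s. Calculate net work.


Given: m = 7 kg, v0 = 2 m/s, v = 7 m/s
Using W = (1/2)*m*(v^2 - v0^2)
v^2 = 7^2 = 49
v0^2 = 2^2 = 4
v^2 - v0^2 = 49 - 4 = 45
W = (1/2)*7*45 = 315/2 J

315/2 J


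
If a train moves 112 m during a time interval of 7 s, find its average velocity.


Given: distance d = 112 m, time t = 7 s
Using v = d / t
v = 112 / 7
v = 16 m/s

16 m/s


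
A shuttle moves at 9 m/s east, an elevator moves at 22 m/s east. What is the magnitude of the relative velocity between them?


Given: v_A = 9 m/s east, v_B = 22 m/s east
Both move in the same direction; relative speed = |v_A - v_B|
|9 - 22| = |-13|
= 13 m/s

13 m/s


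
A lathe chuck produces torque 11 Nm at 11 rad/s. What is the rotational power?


Given: tau = 11 Nm, omega = 11 rad/s
Using P = tau * omega
P = 11 * 11
P = 121 W

121 W


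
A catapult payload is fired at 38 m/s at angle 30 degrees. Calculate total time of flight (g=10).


Given: v0 = 38 m/s, theta = 30 deg, g = 10 m/s^2
sin(30) = 1/2
Using T = 2*v0*sin(theta) / g
T = 2*38*1/2 / 10
T = 38 / 10
T = 19/5 s

19/5 s


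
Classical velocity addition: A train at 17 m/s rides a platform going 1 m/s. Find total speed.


Given: object velocity = 17 m/s, platform velocity = 1 m/s (same direction)
Using classical velocity addition: v_total = v_object + v_platform
v_total = 17 + 1
v_total = 18 m/s

18 m/s


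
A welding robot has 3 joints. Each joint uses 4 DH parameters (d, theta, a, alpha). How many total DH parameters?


Given: 3 joints, 4 DH parameters per joint (d, theta, a, alpha)
Total DH parameters = number_of_joints * 4
Total = 3 * 4
Total = 12

12


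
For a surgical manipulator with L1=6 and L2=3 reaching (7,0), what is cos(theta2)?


Given: L1 = 6, L2 = 3, target (x, y) = (7, 0)
Using cos(theta2) = (x^2 + y^2 - L1^2 - L2^2) / (2*L1*L2)
x^2 + y^2 = 7^2 + 0 = 49
L1^2 + L2^2 = 36 + 9 = 45
Numerator = 49 - 45 = 4
Denominator = 2*6*3 = 36
cos(theta2) = 4/36 = 1/9

1/9


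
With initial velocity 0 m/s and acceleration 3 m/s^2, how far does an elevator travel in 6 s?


Given: v0 = 0 m/s, a = 3 m/s^2, t = 6 s
Using s = v0*t + (1/2)*a*t^2
s = 0*6 + (1/2)*3*6^2
s = 0 + (1/2)*108
s = 0 + 54
s = 54

54 m


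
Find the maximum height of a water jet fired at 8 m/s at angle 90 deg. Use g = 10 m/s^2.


Given: v0 = 8 m/s, theta = 90 deg, g = 10 m/s^2
sin^2(90) = 1
Using H = v0^2 * sin^2(theta) / (2*g)
H = 8^2 * 1 / (2*10)
H = 64 * 1 / 20
H = 64 / 20
H = 16/5 m

16/5 m


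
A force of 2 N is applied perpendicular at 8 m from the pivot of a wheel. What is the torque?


Given: F = 2 N, r = 8 m, angle = 90 deg (perpendicular)
Using tau = F * r * sin(90)
sin(90) = 1
tau = 2 * 8 * 1
tau = 16 Nm

16 Nm


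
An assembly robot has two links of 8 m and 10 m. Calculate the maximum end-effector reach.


Given: L1 = 8 m, L2 = 10 m
For a 2-link planar arm, max reach = L1 + L2 (fully extended)
Max reach = 8 + 10
Max reach = 18 m

18 m


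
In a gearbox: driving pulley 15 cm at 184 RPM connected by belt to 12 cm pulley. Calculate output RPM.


Given: D1 = 15 cm, w1 = 184 RPM, D2 = 12 cm
Using D1*w1 = D2*w2
w2 = D1*w1 / D2
w2 = 15*184 / 12
w2 = 2760 / 12
w2 = 230 RPM

230 RPM


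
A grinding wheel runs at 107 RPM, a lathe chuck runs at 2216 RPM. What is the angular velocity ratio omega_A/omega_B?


Given: RPM_A = 107, RPM_B = 2216
omega = 2*pi*RPM/60, so omega_A/omega_B = RPM_A / RPM_B
omega_A/omega_B = 107 / 2216
omega_A/omega_B = 107/2216

107/2216


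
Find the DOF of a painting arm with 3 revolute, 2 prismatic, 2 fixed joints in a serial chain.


Given: serial robot with 3 revolute, 2 prismatic, 2 fixed joints
DOF contribution per joint type: revolute=1, prismatic=1, spherical=3, fixed=0
DOF = 3*1 + 2*1 + 2*0
DOF = 5

5


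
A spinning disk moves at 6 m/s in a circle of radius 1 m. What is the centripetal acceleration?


Given: v = 6 m/s, r = 1 m
Using a_c = v^2 / r
a_c = 6^2 / 1
a_c = 36 / 1
a_c = 36 m/s^2

36 m/s^2


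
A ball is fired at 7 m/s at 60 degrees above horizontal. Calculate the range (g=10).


Given: v0 = 7 m/s, theta = 60 deg, g = 10 m/s^2
sin(2*60) = sin(120) = sqrt(3)/2
Using R = v0^2 * sin(2*theta) / g
R = 7^2 * (sqrt(3)/2) / 10
R = 49 * sqrt(3) / 20
R = 49/20*sqrt(3) m

49/20*sqrt(3) m


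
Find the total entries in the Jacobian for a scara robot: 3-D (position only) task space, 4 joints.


Given: task space dimension = 3, joints = 4
Jacobian is a 3 x 4 matrix
Total entries = rows * columns
Total = 3 * 4
Total = 12

12


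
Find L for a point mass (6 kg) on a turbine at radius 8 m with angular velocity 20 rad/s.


Given: m = 6 kg, r = 8 m, omega = 20 rad/s
For a point mass: I = m*r^2
I = 6*8^2 = 6*64 = 384
L = I*omega = 384*20
L = 7680 kg*m^2/s

7680 kg*m^2/s


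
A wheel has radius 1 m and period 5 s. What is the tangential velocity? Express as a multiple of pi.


Given: radius r = 1 m, period T = 5 s
Using v = 2*pi*r / T
v = 2*pi*1 / 5
v = 2*pi / 5
v = 2/5*pi m/s

2/5*pi m/s


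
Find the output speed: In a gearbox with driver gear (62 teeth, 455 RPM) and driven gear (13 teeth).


Given: N1 = 62 teeth, w1 = 455 RPM, N2 = 13 teeth
Using N1*w1 = N2*w2
w2 = N1*w1 / N2
w2 = 62*455 / 13
w2 = 28210 / 13
w2 = 2170 RPM

2170 RPM


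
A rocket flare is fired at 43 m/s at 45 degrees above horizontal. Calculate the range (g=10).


Given: v0 = 43 m/s, theta = 45 deg, g = 10 m/s^2
sin(2*45) = sin(90) = 1
Using R = v0^2 * sin(2*theta) / g
R = 43^2 * 1 / 10
R = 1849 / 10
R = 1849/10 m

1849/10 m


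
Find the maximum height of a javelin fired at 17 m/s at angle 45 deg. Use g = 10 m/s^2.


Given: v0 = 17 m/s, theta = 45 deg, g = 10 m/s^2
sin^2(45) = 1/2
Using H = v0^2 * sin^2(theta) / (2*g)
H = 17^2 * 1/2 / (2*10)
H = 289 * 1/2 / 20
H = 289/2 / 20
H = 289/40 m

289/40 m


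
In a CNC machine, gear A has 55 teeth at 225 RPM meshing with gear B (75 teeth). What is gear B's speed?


Given: N1 = 55 teeth, w1 = 225 RPM, N2 = 75 teeth
Using N1*w1 = N2*w2
w2 = N1*w1 / N2
w2 = 55*225 / 75
w2 = 12375 / 75
w2 = 165 RPM

165 RPM


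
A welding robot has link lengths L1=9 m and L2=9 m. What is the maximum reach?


Given: L1 = 9 m, L2 = 9 m
For a 2-link planar arm, max reach = L1 + L2 (fully extended)
Max reach = 9 + 9
Max reach = 18 m

18 m


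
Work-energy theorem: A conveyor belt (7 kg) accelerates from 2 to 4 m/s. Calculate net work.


Given: m = 7 kg, v0 = 2 m/s, v = 4 m/s
Using W = (1/2)*m*(v^2 - v0^2)
v^2 = 4^2 = 16
v0^2 = 2^2 = 4
v^2 - v0^2 = 16 - 4 = 12
W = (1/2)*7*12 = 42 J

42 J


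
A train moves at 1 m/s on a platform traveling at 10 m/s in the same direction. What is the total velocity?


Given: object velocity = 1 m/s, platform velocity = 10 m/s (same direction)
Using classical velocity addition: v_total = v_object + v_platform
v_total = 1 + 10
v_total = 11 m/s

11 m/s


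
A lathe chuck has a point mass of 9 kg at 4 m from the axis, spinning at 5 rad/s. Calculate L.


Given: m = 9 kg, r = 4 m, omega = 5 rad/s
For a point mass: I = m*r^2
I = 9*4^2 = 9*16 = 144
L = I*omega = 144*5
L = 720 kg*m^2/s

720 kg*m^2/s


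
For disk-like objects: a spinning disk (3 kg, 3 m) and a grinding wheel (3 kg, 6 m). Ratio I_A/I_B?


Given: M1=3 kg, R1=3 m, M2=3 kg, R2=6 m
For a disk: I = (1/2)*M*R^2, so I_A/I_B = (M1*R1^2)/(M2*R2^2)
M1*R1^2 = 3*9 = 27
M2*R2^2 = 3*36 = 108
I_A/I_B = 27/108 = 1/4

1/4


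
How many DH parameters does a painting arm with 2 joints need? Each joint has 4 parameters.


Given: 2 joints, 4 DH parameters per joint (d, theta, a, alpha)
Total DH parameters = number_of_joints * 4
Total = 2 * 4
Total = 8

8


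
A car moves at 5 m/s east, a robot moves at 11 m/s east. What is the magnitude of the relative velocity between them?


Given: v_A = 5 m/s east, v_B = 11 m/s east
Both move in the same direction; relative speed = |v_A - v_B|
|5 - 11| = |-6|
= 6 m/s

6 m/s


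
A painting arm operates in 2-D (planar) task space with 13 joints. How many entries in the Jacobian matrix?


Given: task space dimension = 2, joints = 13
Jacobian is a 2 x 13 matrix
Total entries = rows * columns
Total = 2 * 13
Total = 26

26


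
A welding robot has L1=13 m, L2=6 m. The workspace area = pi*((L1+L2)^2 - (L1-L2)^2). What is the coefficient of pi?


Given: L1 = 13, L2 = 6
(L1+L2)^2 = (19)^2 = 361
(L1-L2)^2 = (7)^2 = 49
Difference = 361 - 49 = 312
This equals 4*L1*L2 = 4*13*6 = 312
Workspace area = 312*pi

312


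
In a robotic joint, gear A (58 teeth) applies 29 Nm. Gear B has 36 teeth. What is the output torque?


Given: N1 = 58, N2 = 36, T1 = 29 Nm
Using T2/T1 = N2/N1
T2 = T1 * N2 / N1
T2 = 29 * 36 / 58
T2 = 1044 / 58
T2 = 18 Nm

18 Nm


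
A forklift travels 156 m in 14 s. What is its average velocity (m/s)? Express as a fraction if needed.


Given: distance d = 156 m, time t = 14 s
Using v = d / t
v = 156 / 14
v = 78/7 m/s

78/7 m/s


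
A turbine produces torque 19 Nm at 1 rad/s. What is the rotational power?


Given: tau = 19 Nm, omega = 1 rad/s
Using P = tau * omega
P = 19 * 1
P = 19 W

19 W


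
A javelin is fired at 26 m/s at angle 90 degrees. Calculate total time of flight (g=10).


Given: v0 = 26 m/s, theta = 90 deg, g = 10 m/s^2
sin(90) = 1
Using T = 2*v0*sin(theta) / g
T = 2*26*1 / 10
T = 52 / 10
T = 26/5 s

26/5 s


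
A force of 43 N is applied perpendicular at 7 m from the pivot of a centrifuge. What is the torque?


Given: F = 43 N, r = 7 m, angle = 90 deg (perpendicular)
Using tau = F * r * sin(90)
sin(90) = 1
tau = 43 * 7 * 1
tau = 301 Nm

301 Nm


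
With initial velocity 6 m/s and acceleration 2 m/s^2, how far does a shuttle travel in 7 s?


Given: v0 = 6 m/s, a = 2 m/s^2, t = 7 s
Using s = v0*t + (1/2)*a*t^2
s = 6*7 + (1/2)*2*7^2
s = 42 + (1/2)*98
s = 42 + 49
s = 91

91 m


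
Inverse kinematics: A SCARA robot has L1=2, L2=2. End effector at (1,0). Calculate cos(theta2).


Given: L1 = 2, L2 = 2, target (x, y) = (1, 0)
Using cos(theta2) = (x^2 + y^2 - L1^2 - L2^2) / (2*L1*L2)
x^2 + y^2 = 1^2 + 0 = 1
L1^2 + L2^2 = 4 + 4 = 8
Numerator = 1 - 8 = -7
Denominator = 2*2*2 = 8
cos(theta2) = -7/8 = -7/8

-7/8


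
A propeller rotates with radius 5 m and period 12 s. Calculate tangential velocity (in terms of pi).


Given: radius r = 5 m, period T = 12 s
Using v = 2*pi*r / T
v = 2*pi*5 / 12
v = 10*pi / 12
v = 5/6*pi m/s

5/6*pi m/s


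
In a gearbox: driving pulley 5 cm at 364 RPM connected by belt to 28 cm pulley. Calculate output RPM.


Given: D1 = 5 cm, w1 = 364 RPM, D2 = 28 cm
Using D1*w1 = D2*w2
w2 = D1*w1 / D2
w2 = 5*364 / 28
w2 = 1820 / 28
w2 = 65 RPM

65 RPM


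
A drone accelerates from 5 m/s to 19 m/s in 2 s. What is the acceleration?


Given: initial velocity v0 = 5 m/s, final velocity v = 19 m/s, time t = 2 s
Using a = (v - v0) / t
a = (19 - 5) / 2
a = 14 / 2
a = 7 m/s^2

7 m/s^2


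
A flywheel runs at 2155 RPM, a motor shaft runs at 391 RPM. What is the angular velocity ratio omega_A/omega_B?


Given: RPM_A = 2155, RPM_B = 391
omega = 2*pi*RPM/60, so omega_A/omega_B = RPM_A / RPM_B
omega_A/omega_B = 2155 / 391
omega_A/omega_B = 2155/391

2155/391


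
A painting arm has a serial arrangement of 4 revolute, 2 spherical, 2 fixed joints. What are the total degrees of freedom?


Given: serial robot with 4 revolute, 2 spherical, 2 fixed joints
DOF contribution per joint type: revolute=1, prismatic=1, spherical=3, fixed=0
DOF = 4*1 + 2*3 + 2*0
DOF = 10

10


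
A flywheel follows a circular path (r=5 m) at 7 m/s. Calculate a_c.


Given: v = 7 m/s, r = 5 m
Using a_c = v^2 / r
a_c = 7^2 / 5
a_c = 49 / 5
a_c = 49/5 m/s^2

49/5 m/s^2


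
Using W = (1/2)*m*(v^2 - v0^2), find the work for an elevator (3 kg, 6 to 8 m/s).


Given: m = 3 kg, v0 = 6 m/s, v = 8 m/s
Using W = (1/2)*m*(v^2 - v0^2)
v^2 = 8^2 = 64
v0^2 = 6^2 = 36
v^2 - v0^2 = 64 - 36 = 28
W = (1/2)*3*28 = 42 J

42 J


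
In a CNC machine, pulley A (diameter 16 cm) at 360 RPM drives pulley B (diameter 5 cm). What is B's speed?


Given: D1 = 16 cm, w1 = 360 RPM, D2 = 5 cm
Using D1*w1 = D2*w2
w2 = D1*w1 / D2
w2 = 16*360 / 5
w2 = 5760 / 5
w2 = 1152 RPM

1152 RPM


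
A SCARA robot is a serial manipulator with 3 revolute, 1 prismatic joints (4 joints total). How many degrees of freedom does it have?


Given: serial robot with 3 revolute, 1 prismatic joints
DOF contribution per joint type: revolute=1, prismatic=1, spherical=3, fixed=0
DOF = 3*1 + 1*1
DOF = 4

4


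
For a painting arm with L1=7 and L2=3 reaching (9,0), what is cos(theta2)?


Given: L1 = 7, L2 = 3, target (x, y) = (9, 0)
Using cos(theta2) = (x^2 + y^2 - L1^2 - L2^2) / (2*L1*L2)
x^2 + y^2 = 9^2 + 0 = 81
L1^2 + L2^2 = 49 + 9 = 58
Numerator = 81 - 58 = 23
Denominator = 2*7*3 = 42
cos(theta2) = 23/42 = 23/42

23/42


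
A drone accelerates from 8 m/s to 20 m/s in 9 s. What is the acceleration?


Given: initial velocity v0 = 8 m/s, final velocity v = 20 m/s, time t = 9 s
Using a = (v - v0) / t
a = (20 - 8) / 9
a = 12 / 9
a = 4/3 m/s^2

4/3 m/s^2


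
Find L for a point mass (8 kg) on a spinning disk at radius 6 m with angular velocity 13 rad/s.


Given: m = 8 kg, r = 6 m, omega = 13 rad/s
For a point mass: I = m*r^2
I = 8*6^2 = 8*36 = 288
L = I*omega = 288*13
L = 3744 kg*m^2/s

3744 kg*m^2/s


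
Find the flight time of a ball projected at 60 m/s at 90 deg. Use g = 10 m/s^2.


Given: v0 = 60 m/s, theta = 90 deg, g = 10 m/s^2
sin(90) = 1
Using T = 2*v0*sin(theta) / g
T = 2*60*1 / 10
T = 120 / 10
T = 12 s

12 s


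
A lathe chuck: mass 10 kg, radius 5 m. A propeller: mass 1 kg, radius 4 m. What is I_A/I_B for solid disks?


Given: M1=10 kg, R1=5 m, M2=1 kg, R2=4 m
For a disk: I = (1/2)*M*R^2, so I_A/I_B = (M1*R1^2)/(M2*R2^2)
M1*R1^2 = 10*25 = 250
M2*R2^2 = 1*16 = 16
I_A/I_B = 250/16 = 125/8

125/8


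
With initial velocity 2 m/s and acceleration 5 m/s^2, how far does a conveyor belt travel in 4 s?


Given: v0 = 2 m/s, a = 5 m/s^2, t = 4 s
Using s = v0*t + (1/2)*a*t^2
s = 2*4 + (1/2)*5*4^2
s = 8 + (1/2)*80
s = 8 + 40
s = 48

48 m


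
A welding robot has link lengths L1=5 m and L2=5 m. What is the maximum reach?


Given: L1 = 5 m, L2 = 5 m
For a 2-link planar arm, max reach = L1 + L2 (fully extended)
Max reach = 5 + 5
Max reach = 10 m

10 m


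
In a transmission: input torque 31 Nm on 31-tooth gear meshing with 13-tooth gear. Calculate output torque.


Given: N1 = 31, N2 = 13, T1 = 31 Nm
Using T2/T1 = N2/N1
T2 = T1 * N2 / N1
T2 = 31 * 13 / 31
T2 = 403 / 31
T2 = 13 Nm

13 Nm


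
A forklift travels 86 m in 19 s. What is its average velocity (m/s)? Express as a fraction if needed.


Given: distance d = 86 m, time t = 19 s
Using v = d / t
v = 86 / 19
v = 86/19 m/s

86/19 m/s


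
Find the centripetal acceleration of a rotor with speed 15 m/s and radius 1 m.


Given: v = 15 m/s, r = 1 m
Using a_c = v^2 / r
a_c = 15^2 / 1
a_c = 225 / 1
a_c = 225 m/s^2

225 m/s^2


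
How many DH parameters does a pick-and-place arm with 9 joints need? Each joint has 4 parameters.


Given: 9 joints, 4 DH parameters per joint (d, theta, a, alpha)
Total DH parameters = number_of_joints * 4
Total = 9 * 4
Total = 36

36


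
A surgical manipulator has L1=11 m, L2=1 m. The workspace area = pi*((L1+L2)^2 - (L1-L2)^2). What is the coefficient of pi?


Given: L1 = 11, L2 = 1
(L1+L2)^2 = (12)^2 = 144
(L1-L2)^2 = (10)^2 = 100
Difference = 144 - 100 = 44
This equals 4*L1*L2 = 4*11*1 = 44
Workspace area = 44*pi

44


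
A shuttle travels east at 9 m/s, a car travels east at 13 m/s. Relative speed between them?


Given: v_A = 9 m/s east, v_B = 13 m/s east
Both move in the same direction; relative speed = |v_A - v_B|
|9 - 13| = |-4|
= 4 m/s

4 m/s


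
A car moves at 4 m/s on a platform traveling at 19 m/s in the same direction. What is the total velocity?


Given: object velocity = 4 m/s, platform velocity = 19 m/s (same direction)
Using classical velocity addition: v_total = v_object + v_platform
v_total = 4 + 19
v_total = 23 m/s

23 m/s


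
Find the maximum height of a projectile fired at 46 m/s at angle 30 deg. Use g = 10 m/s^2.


Given: v0 = 46 m/s, theta = 30 deg, g = 10 m/s^2
sin^2(30) = 1/4
Using H = v0^2 * sin^2(theta) / (2*g)
H = 46^2 * 1/4 / (2*10)
H = 2116 * 1/4 / 20
H = 529 / 20
H = 529/20 m

529/20 m


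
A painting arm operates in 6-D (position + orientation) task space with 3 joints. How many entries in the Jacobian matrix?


Given: task space dimension = 6, joints = 3
Jacobian is a 6 x 3 matrix
Total entries = rows * columns
Total = 6 * 3
Total = 18

18


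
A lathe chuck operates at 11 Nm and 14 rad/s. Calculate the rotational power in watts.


Given: tau = 11 Nm, omega = 14 rad/s
Using P = tau * omega
P = 11 * 14
P = 154 W

154 W


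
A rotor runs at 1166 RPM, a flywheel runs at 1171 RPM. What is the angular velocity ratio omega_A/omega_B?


Given: RPM_A = 1166, RPM_B = 1171
omega = 2*pi*RPM/60, so omega_A/omega_B = RPM_A / RPM_B
omega_A/omega_B = 1166 / 1171
omega_A/omega_B = 1166/1171

1166/1171


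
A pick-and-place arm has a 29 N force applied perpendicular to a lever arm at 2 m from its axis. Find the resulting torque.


Given: F = 29 N, r = 2 m, angle = 90 deg (perpendicular)
Using tau = F * r * sin(90)
sin(90) = 1
tau = 29 * 2 * 1
tau = 58 Nm

58 Nm


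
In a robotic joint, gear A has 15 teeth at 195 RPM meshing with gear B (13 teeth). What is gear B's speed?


Given: N1 = 15 teeth, w1 = 195 RPM, N2 = 13 teeth
Using N1*w1 = N2*w2
w2 = N1*w1 / N2
w2 = 15*195 / 13
w2 = 2925 / 13
w2 = 225 RPM

225 RPM


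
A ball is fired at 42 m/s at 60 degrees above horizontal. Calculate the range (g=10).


Given: v0 = 42 m/s, theta = 60 deg, g = 10 m/s^2
sin(2*60) = sin(120) = sqrt(3)/2
Using R = v0^2 * sin(2*theta) / g
R = 42^2 * (sqrt(3)/2) / 10
R = 1764 * sqrt(3) / 20
R = 441/5*sqrt(3) m

441/5*sqrt(3) m


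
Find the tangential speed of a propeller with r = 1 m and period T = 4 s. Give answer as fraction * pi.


Given: radius r = 1 m, period T = 4 s
Using v = 2*pi*r / T
v = 2*pi*1 / 4
v = 2*pi / 4
v = 1/2*pi m/s

1/2*pi m/s


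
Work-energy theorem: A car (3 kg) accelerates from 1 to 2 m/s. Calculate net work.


Given: m = 3 kg, v0 = 1 m/s, v = 2 m/s
Using W = (1/2)*m*(v^2 - v0^2)
v^2 = 2^2 = 4
v0^2 = 1^2 = 1
v^2 - v0^2 = 4 - 1 = 3
W = (1/2)*3*3 = 9/2 J

9/2 J


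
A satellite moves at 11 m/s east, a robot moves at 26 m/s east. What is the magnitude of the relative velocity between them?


Given: v_A = 11 m/s east, v_B = 26 m/s east
Both move in the same direction; relative speed = |v_A - v_B|
|11 - 26| = |-15|
= 15 m/s

15 m/s


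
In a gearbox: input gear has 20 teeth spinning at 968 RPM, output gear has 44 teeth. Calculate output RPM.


Given: N1 = 20 teeth, w1 = 968 RPM, N2 = 44 teeth
Using N1*w1 = N2*w2
w2 = N1*w1 / N2
w2 = 20*968 / 44
w2 = 19360 / 44
w2 = 440 RPM

440 RPM


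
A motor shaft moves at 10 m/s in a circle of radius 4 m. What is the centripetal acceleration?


Given: v = 10 m/s, r = 4 m
Using a_c = v^2 / r
a_c = 10^2 / 4
a_c = 100 / 4
a_c = 25 m/s^2

25 m/s^2


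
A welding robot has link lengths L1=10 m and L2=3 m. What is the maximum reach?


Given: L1 = 10 m, L2 = 3 m
For a 2-link planar arm, max reach = L1 + L2 (fully extended)
Max reach = 10 + 3
Max reach = 13 m

13 m


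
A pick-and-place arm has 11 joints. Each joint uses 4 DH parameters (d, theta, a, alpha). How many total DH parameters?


Given: 11 joints, 4 DH parameters per joint (d, theta, a, alpha)
Total DH parameters = number_of_joints * 4
Total = 11 * 4
Total = 44

44


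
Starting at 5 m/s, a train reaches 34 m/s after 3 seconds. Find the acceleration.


Given: initial velocity v0 = 5 m/s, final velocity v = 34 m/s, time t = 3 s
Using a = (v - v0) / t
a = (34 - 5) / 3
a = 29 / 3
a = 29/3 m/s^2

29/3 m/s^2


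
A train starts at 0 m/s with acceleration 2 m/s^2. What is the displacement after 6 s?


Given: v0 = 0 m/s, a = 2 m/s^2, t = 6 s
Using s = v0*t + (1/2)*a*t^2
s = 0*6 + (1/2)*2*6^2
s = 0 + (1/2)*72
s = 0 + 36
s = 36

36 m


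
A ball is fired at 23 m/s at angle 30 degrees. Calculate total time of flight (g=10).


Given: v0 = 23 m/s, theta = 30 deg, g = 10 m/s^2
sin(30) = 1/2
Using T = 2*v0*sin(theta) / g
T = 2*23*1/2 / 10
T = 23 / 10
T = 23/10 s

23/10 s


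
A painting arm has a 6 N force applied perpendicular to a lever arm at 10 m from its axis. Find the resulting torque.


Given: F = 6 N, r = 10 m, angle = 90 deg (perpendicular)
Using tau = F * r * sin(90)
sin(90) = 1
tau = 6 * 10 * 1
tau = 60 Nm

60 Nm


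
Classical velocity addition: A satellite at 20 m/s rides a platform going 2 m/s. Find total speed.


Given: object velocity = 20 m/s, platform velocity = 2 m/s (same direction)
Using classical velocity addition: v_total = v_object + v_platform
v_total = 20 + 2
v_total = 22 m/s

22 m/s


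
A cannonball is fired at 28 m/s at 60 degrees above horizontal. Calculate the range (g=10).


Given: v0 = 28 m/s, theta = 60 deg, g = 10 m/s^2
sin(2*60) = sin(120) = sqrt(3)/2
Using R = v0^2 * sin(2*theta) / g
R = 28^2 * (sqrt(3)/2) / 10
R = 784 * sqrt(3) / 20
R = 196/5*sqrt(3) m

196/5*sqrt(3) m


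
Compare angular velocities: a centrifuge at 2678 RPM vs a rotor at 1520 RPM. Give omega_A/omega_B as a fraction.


Given: RPM_A = 2678, RPM_B = 1520
omega = 2*pi*RPM/60, so omega_A/omega_B = RPM_A / RPM_B
omega_A/omega_B = 2678 / 1520
omega_A/omega_B = 1339/760

1339/760


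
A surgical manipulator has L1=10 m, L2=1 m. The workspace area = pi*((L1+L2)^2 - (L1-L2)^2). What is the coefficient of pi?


Given: L1 = 10, L2 = 1
(L1+L2)^2 = (11)^2 = 121
(L1-L2)^2 = (9)^2 = 81
Difference = 121 - 81 = 40
This equals 4*L1*L2 = 4*10*1 = 40
Workspace area = 40*pi

40


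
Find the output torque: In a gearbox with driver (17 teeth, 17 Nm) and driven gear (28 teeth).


Given: N1 = 17, N2 = 28, T1 = 17 Nm
Using T2/T1 = N2/N1
T2 = T1 * N2 / N1
T2 = 17 * 28 / 17
T2 = 476 / 17
T2 = 28 Nm

28 Nm


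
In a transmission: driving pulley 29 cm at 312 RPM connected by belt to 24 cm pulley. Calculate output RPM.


Given: D1 = 29 cm, w1 = 312 RPM, D2 = 24 cm
Using D1*w1 = D2*w2
w2 = D1*w1 / D2
w2 = 29*312 / 24
w2 = 9048 / 24
w2 = 377 RPM

377 RPM


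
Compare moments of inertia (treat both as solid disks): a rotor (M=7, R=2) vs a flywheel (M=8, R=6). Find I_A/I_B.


Given: M1=7 kg, R1=2 m, M2=8 kg, R2=6 m
For a disk: I = (1/2)*M*R^2, so I_A/I_B = (M1*R1^2)/(M2*R2^2)
M1*R1^2 = 7*4 = 28
M2*R2^2 = 8*36 = 288
I_A/I_B = 28/288 = 7/72

7/72


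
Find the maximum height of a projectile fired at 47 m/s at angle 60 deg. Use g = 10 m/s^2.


Given: v0 = 47 m/s, theta = 60 deg, g = 10 m/s^2
sin^2(60) = 3/4
Using H = v0^2 * sin^2(theta) / (2*g)
H = 47^2 * 3/4 / (2*10)
H = 2209 * 3/4 / 20
H = 6627/4 / 20
H = 6627/80 m

6627/80 m


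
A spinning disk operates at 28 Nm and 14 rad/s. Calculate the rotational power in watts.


Given: tau = 28 Nm, omega = 14 rad/s
Using P = tau * omega
P = 28 * 14
P = 392 W

392 W


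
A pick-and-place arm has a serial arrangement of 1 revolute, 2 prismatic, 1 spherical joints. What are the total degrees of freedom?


Given: serial robot with 1 revolute, 2 prismatic, 1 spherical joints
DOF contribution per joint type: revolute=1, prismatic=1, spherical=3, fixed=0
DOF = 1*1 + 2*1 + 1*3
DOF = 6

6


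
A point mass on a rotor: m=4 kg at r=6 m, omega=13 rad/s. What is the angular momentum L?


Given: m = 4 kg, r = 6 m, omega = 13 rad/s
For a point mass: I = m*r^2
I = 4*6^2 = 4*36 = 144
L = I*omega = 144*13
L = 1872 kg*m^2/s

1872 kg*m^2/s


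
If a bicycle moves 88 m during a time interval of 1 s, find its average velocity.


Given: distance d = 88 m, time t = 1 s
Using v = d / t
v = 88 / 1
v = 88 m/s

88 m/s


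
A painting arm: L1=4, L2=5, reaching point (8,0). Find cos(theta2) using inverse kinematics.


Given: L1 = 4, L2 = 5, target (x, y) = (8, 0)
Using cos(theta2) = (x^2 + y^2 - L1^2 - L2^2) / (2*L1*L2)
x^2 + y^2 = 8^2 + 0 = 64
L1^2 + L2^2 = 16 + 25 = 41
Numerator = 64 - 41 = 23
Denominator = 2*4*5 = 40
cos(theta2) = 23/40 = 23/40

23/40


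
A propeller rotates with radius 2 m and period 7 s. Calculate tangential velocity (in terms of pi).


Given: radius r = 2 m, period T = 7 s
Using v = 2*pi*r / T
v = 2*pi*2 / 7
v = 4*pi / 7
v = 4/7*pi m/s

4/7*pi m/s


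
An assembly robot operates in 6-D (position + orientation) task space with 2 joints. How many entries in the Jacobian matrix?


Given: task space dimension = 6, joints = 2
Jacobian is a 6 x 2 matrix
Total entries = rows * columns
Total = 6 * 2
Total = 12

12


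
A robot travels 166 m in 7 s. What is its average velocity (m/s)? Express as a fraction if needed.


Given: distance d = 166 m, time t = 7 s
Using v = d / t
v = 166 / 7
v = 166/7 m/s

166/7 m/s


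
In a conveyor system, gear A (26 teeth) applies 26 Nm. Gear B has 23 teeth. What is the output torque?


Given: N1 = 26, N2 = 23, T1 = 26 Nm
Using T2/T1 = N2/N1
T2 = T1 * N2 / N1
T2 = 26 * 23 / 26
T2 = 598 / 26
T2 = 23 Nm

23 Nm


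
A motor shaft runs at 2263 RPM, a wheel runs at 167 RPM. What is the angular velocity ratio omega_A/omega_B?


Given: RPM_A = 2263, RPM_B = 167
omega = 2*pi*RPM/60, so omega_A/omega_B = RPM_A / RPM_B
omega_A/omega_B = 2263 / 167
omega_A/omega_B = 2263/167

2263/167


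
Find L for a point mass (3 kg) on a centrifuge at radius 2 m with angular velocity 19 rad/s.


Given: m = 3 kg, r = 2 m, omega = 19 rad/s
For a point mass: I = m*r^2
I = 3*2^2 = 3*4 = 12
L = I*omega = 12*19
L = 228 kg*m^2/s

228 kg*m^2/s


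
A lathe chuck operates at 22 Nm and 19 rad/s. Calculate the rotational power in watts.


Given: tau = 22 Nm, omega = 19 rad/s
Using P = tau * omega
P = 22 * 19
P = 418 W

418 W


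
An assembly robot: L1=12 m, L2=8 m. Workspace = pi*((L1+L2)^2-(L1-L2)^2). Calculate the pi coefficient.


Given: L1 = 12, L2 = 8
(L1+L2)^2 = (20)^2 = 400
(L1-L2)^2 = (4)^2 = 16
Difference = 400 - 16 = 384
This equals 4*L1*L2 = 4*12*8 = 384
Workspace area = 384*pi

384


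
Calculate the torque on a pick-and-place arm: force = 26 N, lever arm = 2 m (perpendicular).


Given: F = 26 N, r = 2 m, angle = 90 deg (perpendicular)
Using tau = F * r * sin(90)
sin(90) = 1
tau = 26 * 2 * 1
tau = 52 Nm

52 Nm


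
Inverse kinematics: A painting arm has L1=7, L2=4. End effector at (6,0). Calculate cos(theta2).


Given: L1 = 7, L2 = 4, target (x, y) = (6, 0)
Using cos(theta2) = (x^2 + y^2 - L1^2 - L2^2) / (2*L1*L2)
x^2 + y^2 = 6^2 + 0 = 36
L1^2 + L2^2 = 49 + 16 = 65
Numerator = 36 - 65 = -29
Denominator = 2*7*4 = 56
cos(theta2) = -29/56 = -29/56

-29/56


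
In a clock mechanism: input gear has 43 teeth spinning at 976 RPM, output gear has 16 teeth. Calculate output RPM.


Given: N1 = 43 teeth, w1 = 976 RPM, N2 = 16 teeth
Using N1*w1 = N2*w2
w2 = N1*w1 / N2
w2 = 43*976 / 16
w2 = 41968 / 16
w2 = 2623 RPM

2623 RPM


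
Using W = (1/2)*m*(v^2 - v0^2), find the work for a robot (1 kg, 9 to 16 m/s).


Given: m = 1 kg, v0 = 9 m/s, v = 16 m/s
Using W = (1/2)*m*(v^2 - v0^2)
v^2 = 16^2 = 256
v0^2 = 9^2 = 81
v^2 - v0^2 = 256 - 81 = 175
W = (1/2)*1*175 = 175/2 J

175/2 J
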